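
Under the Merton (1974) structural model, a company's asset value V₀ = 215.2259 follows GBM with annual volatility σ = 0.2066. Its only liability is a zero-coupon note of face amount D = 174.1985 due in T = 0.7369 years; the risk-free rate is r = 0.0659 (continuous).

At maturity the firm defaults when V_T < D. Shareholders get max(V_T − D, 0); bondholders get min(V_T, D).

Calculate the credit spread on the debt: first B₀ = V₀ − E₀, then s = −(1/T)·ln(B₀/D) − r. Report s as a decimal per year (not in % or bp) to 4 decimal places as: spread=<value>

spread=0.0087

Work the structural quantities from V₀ = 215.2259 against face 174.1985:
d₁ = [ln(V₀/D) + (r + σ²/2)T] / (σ√T)
   = [ln(215.2259/174.1985) + (0.0659 + 0.5·0.2066²)·0.7369] / (0.2066·√0.7369)
   = [0.211493 + 0.064288] / 0.177351 = 1.554999
d₂ = d₁ − σ√T = 1.554999 − 0.177351 = 1.377647
N(d₁) = 0.940027,  N(d₂) = 0.915844,  e^(−rT) = 0.952599
E₀ = V₀·N(d₁) − D·e^(−rT)·N(d₂)
   = 215.2259·0.940027 − 174.1985·0.952599·0.915844 = 50.341845
B₀ = V₀ − E₀ = 215.2259 − 50.341845 = 164.884055
spread = −(1/T)·ln(B₀/D) − r = −(1/0.7369)·ln(164.884055/174.1985) − 0.0659 = 0.00867311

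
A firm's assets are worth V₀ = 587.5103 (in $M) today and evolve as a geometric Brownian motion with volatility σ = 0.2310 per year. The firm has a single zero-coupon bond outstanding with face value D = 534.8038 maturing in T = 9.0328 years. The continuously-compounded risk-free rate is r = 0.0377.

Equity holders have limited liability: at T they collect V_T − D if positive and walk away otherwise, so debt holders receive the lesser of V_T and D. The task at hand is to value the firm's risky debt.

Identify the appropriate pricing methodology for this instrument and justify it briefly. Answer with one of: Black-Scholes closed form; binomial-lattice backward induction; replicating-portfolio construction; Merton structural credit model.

framework: Merton structural credit model

Key observation: a levered firm with one bullet debt due at 9.0328 years is the canonical structural-credit setup: equity is a call on the firm's assets struck at the face value.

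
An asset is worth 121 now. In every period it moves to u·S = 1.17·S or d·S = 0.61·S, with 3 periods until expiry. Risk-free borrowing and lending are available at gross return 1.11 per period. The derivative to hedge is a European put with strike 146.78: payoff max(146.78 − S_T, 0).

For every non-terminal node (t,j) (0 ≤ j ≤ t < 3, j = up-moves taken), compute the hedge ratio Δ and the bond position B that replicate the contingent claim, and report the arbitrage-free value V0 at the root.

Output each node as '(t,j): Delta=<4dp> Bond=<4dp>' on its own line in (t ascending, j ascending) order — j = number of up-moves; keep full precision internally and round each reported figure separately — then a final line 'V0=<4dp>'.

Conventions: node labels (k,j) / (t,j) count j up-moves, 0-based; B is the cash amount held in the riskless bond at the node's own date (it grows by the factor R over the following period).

(0,0): Delta=-0.5511 Bond=77.4722
(1,0): Delta=-1.0000 Bond=119.1299
(1,1): Delta=-0.5230 Bond=82.0178
(2,0): Delta=-1.0000 Bond=132.2342
(2,1): Delta=-1.0000 Bond=132.2342
(2,2): Delta=-0.4931 Bond=86.0964
V0=10.7932

Since d<R<u, set p* = (R−d)/(u−d) = 0.8929; price each node as the discounted p*-expectation of its children.
Expiry values: V(3,0)=119.3153, V(3,1)=94.1018, V(3,2)=45.7415, V(3,3)=0.0000
(2,0): S=45.0241. Δ = (V_up−V_dn)/(S_up−S_dn) = (94.1018−119.3153)/(52.6782−27.4647) = -1.0000. V = [p*·94.1018 + (1−p*)·119.3153]/1.11 = 87.2101. B = V − Δ·S = 132.2342.
(2,1): S=86.3577. Δ = (V_up−V_dn)/(S_up−S_dn) = (45.7415−94.1018)/(101.0385−52.6782) = -1.0000. V = [p*·45.7415 + (1−p*)·94.1018]/1.11 = 45.8765. B = V − Δ·S = 132.2342.
(2,2): S=165.6369. Δ = (V_up−V_dn)/(S_up−S_dn) = (0.0000−45.7415)/(193.7952−101.0385) = -0.4931. V = [p*·0.0000 + (1−p*)·45.7415]/1.11 = 4.4152. B = V − Δ·S = 86.0964.
(1,0): S=73.8100. Δ = (V_up−V_dn)/(S_up−S_dn) = (45.8765−87.2101)/(86.3577−45.0241) = -1.0000. V = [p*·45.8765 + (1−p*)·87.2101]/1.11 = 45.3199. B = V − Δ·S = 119.1299.
(1,1): S=141.5700. Δ = (V_up−V_dn)/(S_up−S_dn) = (4.4152−45.8765)/(165.6369−86.3577) = -0.5230. V = [p*·4.4152 + (1−p*)·45.8765]/1.11 = 7.9797. B = V − Δ·S = 82.0178.
(0,0): S=121.0000. Δ = (V_up−V_dn)/(S_up−S_dn) = (7.9797−45.3199)/(141.5700−73.8100) = -0.5511. V = [p*·7.9797 + (1−p*)·45.3199]/1.11 = 10.7932. B = V − Δ·S = 77.4722.
As a check, the time-0 holding Δ(0,0)·S0 + B(0,0) comes to 10.7932 — exactly V0.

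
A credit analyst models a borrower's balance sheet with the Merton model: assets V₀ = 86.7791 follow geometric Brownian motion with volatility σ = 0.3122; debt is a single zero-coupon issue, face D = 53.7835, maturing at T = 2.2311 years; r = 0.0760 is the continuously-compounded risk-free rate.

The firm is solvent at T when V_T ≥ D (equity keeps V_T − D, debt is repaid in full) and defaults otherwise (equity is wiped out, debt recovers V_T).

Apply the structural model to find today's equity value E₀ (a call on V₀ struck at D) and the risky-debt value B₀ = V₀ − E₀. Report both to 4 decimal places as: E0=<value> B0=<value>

E0=42.4615 B0=44.3176

With assets at 86.7791 and a single debt payment of 53.7835 at 2.2311 years:
d₁ = [ln(V₀/D) + (r + σ²/2)T] / (σ√T)
   = [ln(86.7791/53.7835) + (0.0760 + 0.5·0.3122²)·2.2311] / (0.3122·√2.2311)
   = [0.478399 + 0.278295] / 0.466329 = 1.622661
d₂ = d₁ − σ√T = 1.622661 − 0.466329 = 1.156332
N(d₁) = 0.947669,  N(d₂) = 0.876227,  e^(−rT) = 0.844033
E₀ = V₀·N(d₁) − D·e^(−rT)·N(d₂)
   = 86.7791·0.947669 − 53.7835·0.844033·0.876227 = 42.461483
B₀ = V₀ − E₀ = 86.7791 − 42.461483 = 44.317617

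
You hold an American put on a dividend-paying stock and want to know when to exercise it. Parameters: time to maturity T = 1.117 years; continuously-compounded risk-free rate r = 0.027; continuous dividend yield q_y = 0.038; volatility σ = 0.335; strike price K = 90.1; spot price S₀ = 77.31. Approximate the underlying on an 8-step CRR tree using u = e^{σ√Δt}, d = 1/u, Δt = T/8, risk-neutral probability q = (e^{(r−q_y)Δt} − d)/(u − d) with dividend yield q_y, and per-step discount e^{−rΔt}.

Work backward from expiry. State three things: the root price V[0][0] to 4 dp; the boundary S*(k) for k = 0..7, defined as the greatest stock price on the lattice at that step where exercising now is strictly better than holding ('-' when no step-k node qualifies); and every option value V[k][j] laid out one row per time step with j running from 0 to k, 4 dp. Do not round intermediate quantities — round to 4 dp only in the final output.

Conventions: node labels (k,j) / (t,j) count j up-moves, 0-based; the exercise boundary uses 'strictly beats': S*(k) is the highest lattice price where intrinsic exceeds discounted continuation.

Δt=0.13962  u=1.13335  d=0.88234  q=0.46263  discount=0.99624
step 8 (expiry): payoffs max(K−S,0) = 61.6996 53.6202 43.2424 29.9123 12.7900 0.0000 0.0000 0.0000 0.0000
step 7: (k=7,j=0): S=32.1876, K−S=57.9124, hold=57.7437 ⇒ V=57.9124 exercise | (k=7,j=1): S=41.3443, K−S=48.7557, hold=48.6354 ⇒ V=48.7557 exercise | (k=7,j=2): S=53.1060, K−S=36.9940, hold=36.9360 ⇒ V=36.9940 exercise | (k=7,j=3): S=68.2137, K−S=21.8863, hold=21.9082 ⇒ V=21.9082 continue | (k=7,j=4): S=87.6193, K−S=2.4807, hold=6.8471 ⇒ V=6.8471 continue | (k=7,j=5): S=112.5453, K−S=0.0000, hold=0.0000 ⇒ V=0.0000 continue | (k=7,j=6): S=144.5624, K−S=0.0000, hold=0.0000 ⇒ V=0.0000 continue | (k=7,j=7): S=185.6877, K−S=0.0000, hold=0.0000 ⇒ V=0.0000 continue  boundary S*=53.1060
step 6: (k=6,j=0): S=36.4798, K−S=53.6202, hold=53.4742 ⇒ V=53.6202 exercise | (k=6,j=1): S=46.8576, K−S=43.2424, hold=43.1513 ⇒ V=43.2424 exercise | (k=6,j=2): S=60.1877, K−S=29.9123, hold=29.9019 ⇒ V=29.9123 exercise | (k=6,j=3): S=77.3100, K−S=12.7900, hold=14.8842 ⇒ V=14.8842 continue | (k=6,j=4): S=99.3033, K−S=0.0000, hold=3.6656 ⇒ V=3.6656 continue | (k=6,j=5): S=127.5532, K−S=0.0000, hold=0.0000 ⇒ V=0.0000 continue | (k=6,j=6): S=163.8397, K−S=0.0000, hold=0.0000 ⇒ V=0.0000 continue  boundary S*=60.1877
step 5: (k=5,j=0): S=41.3443, K−S=48.7557, hold=48.6354 ⇒ V=48.7557 exercise | (k=5,j=1): S=53.1060, K−S=36.9940, hold=36.9360 ⇒ V=36.9940 exercise | (k=5,j=2): S=68.2137, K−S=21.8863, hold=22.8734 ⇒ V=22.8734 continue | (k=5,j=3): S=87.6193, K−S=2.4807, hold=9.6576 ⇒ V=9.6576 continue | (k=5,j=4): S=112.5453, K−S=0.0000, hold=1.9623 ⇒ V=1.9623 continue | (k=5,j=5): S=144.5624, K−S=0.0000, hold=0.0000 ⇒ V=0.0000 continue  boundary S*=53.1060
step 4: (k=4,j=0): S=46.8576, K−S=43.2424, hold=43.1513 ⇒ V=43.2424 exercise | (k=4,j=1): S=60.1877, K−S=29.9123, hold=30.3467 ⇒ V=30.3467 continue | (k=4,j=2): S=77.3100, K−S=12.7900, hold=16.6963 ⇒ V=16.6963 continue | (k=4,j=3): S=99.3033, K−S=0.0000, hold=6.0746 ⇒ V=6.0746 continue | (k=4,j=4): S=127.5532, K−S=0.0000, hold=1.0505 ⇒ V=1.0505 continue  boundary S*=46.8576
step 3: (k=3,j=0): S=53.1060, K−S=36.9940, hold=37.1362 ⇒ V=37.1362 continue | (k=3,j=1): S=68.2137, K−S=21.8863, hold=23.9412 ⇒ V=23.9412 continue | (k=3,j=2): S=87.6193, K−S=2.4807, hold=11.7380 ⇒ V=11.7380 continue | (k=3,j=3): S=112.5453, K−S=0.0000, hold=3.7362 ⇒ V=3.7362 continue  boundary S*=-
step 2: (k=2,j=0): S=60.1877, K−S=29.9123, hold=30.9150 ⇒ V=30.9150 continue | (k=2,j=1): S=77.3100, K−S=12.7900, hold=18.2268 ⇒ V=18.2268 continue | (k=2,j=2): S=99.3033, K−S=0.0000, hold=8.0059 ⇒ V=8.0059 continue  boundary S*=-
step 1: (k=1,j=0): S=68.2137, K−S=21.8863, hold=24.9508 ⇒ V=24.9508 continue | (k=1,j=1): S=87.6193, K−S=2.4807, hold=13.4475 ⇒ V=13.4475 continue  boundary S*=-
step 0: (k=0,j=0): S=77.3100, K−S=12.7900, hold=19.5551 ⇒ V=19.5551 continue  boundary S*=-

price = 19.5551
boundary = - - - - 46.8576 53.1060 60.1877 53.1060
tree:
19.5551
24.9508 13.4475
30.9150 18.2268 8.0059
37.1362 23.9412 11.7380 3.7362
43.2424 30.3467 16.6963 6.0746 1.0505
48.7557 36.9940 22.8734 9.6576 1.9623 0.0000
53.6202 43.2424 29.9123 14.8842 3.6656 0.0000 0.0000
57.9124 48.7557 36.9940 21.9082 6.8471 0.0000 0.0000 0.0000
61.6996 53.6202 43.2424 29.9123 12.7900 0.0000 0.0000 0.0000 0.0000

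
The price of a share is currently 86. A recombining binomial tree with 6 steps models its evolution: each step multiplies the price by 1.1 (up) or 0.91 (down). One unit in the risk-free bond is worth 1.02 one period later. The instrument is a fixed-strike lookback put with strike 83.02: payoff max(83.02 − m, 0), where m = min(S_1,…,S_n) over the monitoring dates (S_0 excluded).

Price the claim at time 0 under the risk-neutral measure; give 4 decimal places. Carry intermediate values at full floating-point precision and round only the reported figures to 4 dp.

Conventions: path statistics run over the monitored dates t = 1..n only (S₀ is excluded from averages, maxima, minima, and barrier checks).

price = 5.5265

Under the martingale measure an up-move has probability p* = 0.5789; value the claim as the probability-weighted average of per-path payoffs, discounted 6 periods at R = 1.02.
Enumerate all 2^6 = 64 price paths (U = up ×1.1, D = down ×0.91); each path with k up-moves has probability p*^k·(1−p*)^(6−k).
DDDDDD: m=48.8368, payoff=34.1832, prob=0.005572
UDDDDD: m=59.0334, payoff=23.9866, prob=0.007662
DUDDDD: m=59.0334, payoff=23.9866, prob=0.007662
UUDDDD: m=71.3591, payoff=11.6609, prob=0.010535
DDUDDD: m=59.0334, payoff=23.9866, prob=0.007662
UDUDDD: m=71.3591, payoff=11.6609, prob=0.010535
DUUDDD: m=71.3591, payoff=11.6609, prob=0.010535
UUUDDD: m=86.2583, payoff=0.0000, prob=0.014485
DDDUDD: m=59.0334, payoff=23.9866, prob=0.007662
UDDUDD: m=71.3591, payoff=11.6609, prob=0.010535
DUDUDD: m=71.3591, payoff=11.6609, prob=0.010535
UUDUDD: m=86.2583, payoff=0.0000, prob=0.014485
DDUUDD: m=71.2166, payoff=11.8034, prob=0.010535
UDUUDD: m=86.0860, payoff=0.0000, prob=0.014485
DUUUDD: m=78.2600, payoff=4.7600, prob=0.014485
UUUUDD: m=94.6000, payoff=0.0000, prob=0.019917
DDDDUD: m=58.9745, payoff=24.0455, prob=0.007662
UDDDUD: m=71.2878, payoff=11.7322, prob=0.010535
DUDDUD: m=71.2878, payoff=11.7322, prob=0.010535
UUDDUD: m=86.1721, payoff=0.0000, prob=0.014485
DDUDUD: m=71.2166, payoff=11.8034, prob=0.010535
UDUDUD: m=86.0860, payoff=0.0000, prob=0.014485
DUUDUD: m=78.2600, payoff=4.7600, prob=0.014485
UUUDUD: m=94.6000, payoff=0.0000, prob=0.019917
DDDUUD: m=64.8071, payoff=18.2129, prob=0.010535
UDDUUD: m=78.3383, payoff=4.6817, prob=0.014485
DUDUUD: m=78.2600, payoff=4.7600, prob=0.014485
UUDUUD: m=94.6000, payoff=0.0000, prob=0.019917
DDUUUD: m=71.2166, payoff=11.8034, prob=0.014485
UDUUUD: m=86.0860, payoff=0.0000, prob=0.019917
DUUUUD: m=78.2600, payoff=4.7600, prob=0.019917
UUUUUD: m=94.6000, payoff=0.0000, prob=0.027386
DDDDDU: m=53.6668, payoff=29.3532, prob=0.007662
UDDDDU: m=64.8719, payoff=18.1481, prob=0.010535
DUDDDU: m=64.8719, payoff=18.1481, prob=0.010535
UUDDDU: m=78.4166, payoff=4.6034, prob=0.014485
DDUDDU: m=64.8719, payoff=18.1481, prob=0.010535
UDUDDU: m=78.4166, payoff=4.6034, prob=0.014485
DUUDDU: m=78.2600, payoff=4.7600, prob=0.014485
UUUDDU: m=94.6000, payoff=0.0000, prob=0.019917
DDDUDU: m=64.8071, payoff=18.2129, prob=0.010535
UDDUDU: m=78.3383, payoff=4.6817, prob=0.014485
DUDUDU: m=78.2600, payoff=4.7600, prob=0.014485
UUDUDU: m=94.6000, payoff=0.0000, prob=0.019917
DDUUDU: m=71.2166, payoff=11.8034, prob=0.014485
UDUUDU: m=86.0860, payoff=0.0000, prob=0.019917
DUUUDU: m=78.2600, payoff=4.7600, prob=0.019917
UUUUDU: m=94.6000, payoff=0.0000, prob=0.027386
DDDDUU: m=58.9745, payoff=24.0455, prob=0.010535
UDDDUU: m=71.2878, payoff=11.7322, prob=0.014485
DUDDUU: m=71.2878, payoff=11.7322, prob=0.014485
UUDDUU: m=86.1721, payoff=0.0000, prob=0.019917
DDUDUU: m=71.2166, payoff=11.8034, prob=0.014485
UDUDUU: m=86.0860, payoff=0.0000, prob=0.019917
DUUDUU: m=78.2600, payoff=4.7600, prob=0.019917
UUUDUU: m=94.6000, payoff=0.0000, prob=0.027386
DDDUUU: m=64.8071, payoff=18.2129, prob=0.014485
UDDUUU: m=78.3383, payoff=4.6817, prob=0.019917
DUDUUU: m=78.2600, payoff=4.7600, prob=0.019917
UUDUUU: m=94.6000, payoff=0.0000, prob=0.027386
DDUUUU: m=71.2166, payoff=11.8034, prob=0.019917
UDUUUU: m=86.0860, payoff=0.0000, prob=0.027386
DUUUUU: m=78.2600, payoff=4.7600, prob=0.027386
UUUUUU: m=94.6000, payoff=0.0000, prob=0.037656
Price = Σ prob·payoff / R^6 = 6.223706 / 1.126162 = 5.5265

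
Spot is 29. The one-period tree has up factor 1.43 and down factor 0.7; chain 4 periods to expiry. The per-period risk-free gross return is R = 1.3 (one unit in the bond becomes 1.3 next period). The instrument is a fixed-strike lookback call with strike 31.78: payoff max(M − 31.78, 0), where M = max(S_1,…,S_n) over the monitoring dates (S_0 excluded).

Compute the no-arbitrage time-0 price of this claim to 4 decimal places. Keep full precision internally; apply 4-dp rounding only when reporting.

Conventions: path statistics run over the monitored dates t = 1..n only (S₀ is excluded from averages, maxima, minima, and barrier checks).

price = 19.4400

With p* = (R−d)/(u−d) = 0.8219, sum probability × payoff across the paths and divide by R^4.
Enumerate all 2^4 = 16 price paths (U = up ×1.43, D = down ×0.7); each path with k up-moves has probability p*^k·(1−p*)^(4−k).
DDDD: M=20.3000, payoff=0.0000, prob=0.001006
UDDD: M=41.4700, payoff=9.6900, prob=0.004642
DUDD: M=29.0290, payoff=0.0000, prob=0.004642
UUDD: M=59.3021, payoff=27.5221, prob=0.021424
DDUD: M=20.3203, payoff=0.0000, prob=0.004642
UDUD: M=41.5115, payoff=9.7315, prob=0.021424
DUUD: M=41.5115, payoff=9.7315, prob=0.021424
UUUD: M=84.8020, payoff=53.0220, prob=0.098879
DDDU: M=20.3000, payoff=0.0000, prob=0.004642
UDDU: M=41.4700, payoff=9.6900, prob=0.021424
DUDU: M=29.0580, payoff=0.0000, prob=0.021424
UUDU: M=59.3614, payoff=27.5814, prob=0.098879
DDUU: M=29.0580, payoff=0.0000, prob=0.021424
UDUU: M=59.3614, payoff=27.5814, prob=0.098879
DUUU: M=59.3614, payoff=27.5814, prob=0.098879
UUUU: M=121.2669, payoff=89.4869, prob=0.456366
Price = Σ prob·payoff / R^4 = 55.522443 / 2.856100 = 19.4400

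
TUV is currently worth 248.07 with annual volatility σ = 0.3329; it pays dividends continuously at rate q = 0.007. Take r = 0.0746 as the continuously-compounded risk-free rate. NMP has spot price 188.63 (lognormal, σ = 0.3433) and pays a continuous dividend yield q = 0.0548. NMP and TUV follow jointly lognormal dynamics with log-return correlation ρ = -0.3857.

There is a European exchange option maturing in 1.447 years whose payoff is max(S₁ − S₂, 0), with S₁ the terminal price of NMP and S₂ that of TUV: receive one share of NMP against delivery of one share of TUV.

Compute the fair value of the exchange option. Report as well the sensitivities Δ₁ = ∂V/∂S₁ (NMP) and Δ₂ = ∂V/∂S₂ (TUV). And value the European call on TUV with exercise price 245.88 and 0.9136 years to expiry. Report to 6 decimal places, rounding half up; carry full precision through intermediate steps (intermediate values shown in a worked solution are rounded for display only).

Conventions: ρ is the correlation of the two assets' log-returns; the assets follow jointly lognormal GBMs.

σ_eff = √(σ₁² + σ₂² − 2ρσ₁σ₂) = √(0.3433² + 0.3329² − 2·-0.3857·0.3433·0.3329) = 0.562882
d₁ = (ln(S₁/S₂) + (q₂ − q₁ + σ_eff²/2)T) / (σ_eff√T) = (ln(188.63/248.07) + (0.007 − 0.0548 + 0.158418)·1.447) / 0.677098 = -0.168157
d₂ = d₁ − σ_eff√T = -0.168157 − 0.677098 = -0.845256
N(d₁) = 0.433230,  N(d₂) = 0.198984
V = S₁·e^{−q₁T}·N(d₁) − S₂·e^{−q₂T}·N(d₂) = 75.490351 − 48.864511 = 26.625840
Δ₁ = e^{−q₁T}·N(d₁) = 0.400203;  Δ₂ = −e^{−q₂T}·N(d₂) = -0.196979
[vanilla: TUV call K=245.88]
σ√T = 0.3329·√0.9136 = 0.318194
d₁ = (ln(S/K) + (r−q+σ²/2)T) / (σ√T) = (ln(248.07/245.88) + (0.0746−0.007+0.3329²/2)·0.9136) / 0.318194 = (0.008867 + 0.112383) / 0.318194 = 0.381058
d₂ = d₁ − σ√T = 0.381058 − 0.318194 = 0.062864
e^{−rT} = 0.934116
e^{−qT} = 0.993625
N(d₁) = 0.648420,  N(d₂) = 0.525063
price = S·e^{−qT}·N(d₁) − K·e^{−rT}·N(d₂) = 159.828132 − 120.596648 = 39.231484

exchange price = 26.625840
Δ1 = 0.400203
Δ2 = -0.196979
price(TUV call K=245.88) = 39.231484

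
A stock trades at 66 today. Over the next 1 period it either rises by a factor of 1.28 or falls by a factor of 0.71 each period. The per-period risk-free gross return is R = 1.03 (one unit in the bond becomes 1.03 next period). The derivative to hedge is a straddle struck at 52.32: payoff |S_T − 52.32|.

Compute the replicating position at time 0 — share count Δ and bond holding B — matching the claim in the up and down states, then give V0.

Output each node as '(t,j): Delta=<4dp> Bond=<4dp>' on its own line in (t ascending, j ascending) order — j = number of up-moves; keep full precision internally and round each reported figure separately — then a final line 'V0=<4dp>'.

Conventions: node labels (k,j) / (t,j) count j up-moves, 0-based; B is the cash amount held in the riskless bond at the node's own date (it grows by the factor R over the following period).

Risk-neutral probability p* = (R−d)/(u−d) = (1.03−0.71)/(1.28−0.71) = 0.5614.
Terminal payoffs: V(1,0)=5.4600, V(1,1)=32.1600
Node (0,0) S=66.0000: V=(p*·32.1600+(1−p*)·5.4600)/1.03=19.8539; Δ=(32.1600−5.4600)/(84.4800−46.8600)=0.7097; B=V−Δ·S=-26.9882
Check: Δ(0,0)·S0 + B(0,0) = 19.8539 = V0.

(0,0): Delta=0.7097 Bond=-26.9882
V0=19.8539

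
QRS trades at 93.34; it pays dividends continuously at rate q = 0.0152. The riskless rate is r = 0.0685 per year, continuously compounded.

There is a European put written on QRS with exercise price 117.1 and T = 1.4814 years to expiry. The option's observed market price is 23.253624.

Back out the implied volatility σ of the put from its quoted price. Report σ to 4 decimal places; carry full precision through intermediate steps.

At σ = 0.3132 the Black–Scholes value reproduces the quote:
σ√T = 0.3132·√1.4814 = 0.381204
d₁ = (ln(S/K) + (r−q+σ²/2)T) / (σ√T) = (ln(93.34/117.1) + (0.0685−0.0152+0.3132²/2)·1.4814) / 0.381204 = (-0.226780 + 0.151617) / 0.381204 = -0.197171
d₂ = d₁ − σ√T = -0.197171 − 0.381204 = -0.578376
e^{−rT} = 0.903503
e^{−qT} = 0.977734
N(−d₁) = 0.578153,  N(−d₂) = 0.718495
V = K·e^{−rT}·N(−d₂) − S·e^{−qT}·N(−d₁) = 76.016880 − 52.763257 = 23.253624 (the quoted price), and the Black–Scholes price is strictly increasing in σ, so σ is unique

sigma = 0.3132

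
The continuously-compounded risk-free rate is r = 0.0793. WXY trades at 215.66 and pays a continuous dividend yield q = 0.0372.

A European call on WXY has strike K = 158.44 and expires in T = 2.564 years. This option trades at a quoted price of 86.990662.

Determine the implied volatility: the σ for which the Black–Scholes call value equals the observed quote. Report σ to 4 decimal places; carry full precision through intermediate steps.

At σ = 0.4606 the Black–Scholes value reproduces the quote:
σ√T = 0.4606·√2.564 = 0.737536
d₁ = (ln(S/K) + (r−q+σ²/2)T) / (σ√T) = (ln(215.66/158.44) + (0.0793−0.0372+0.4606²/2)·2.564) / 0.737536 = (0.308327 + 0.379924) / 0.737536 = 0.933177
d₂ = d₁ − σ√T = 0.933177 − 0.737536 = 0.195641
e^{−rT} = 0.816013
e^{−qT} = 0.909027
N(d₁) = 0.824636,  N(d₂) = 0.577554
V = S·e^{−qT}·N(d₁) − K·e^{−rT}·N(d₂) = 161.662138 − 74.671476 = 86.990662 (the quoted price), and the Black–Scholes price is strictly increasing in σ, so σ is unique

sigma = 0.4606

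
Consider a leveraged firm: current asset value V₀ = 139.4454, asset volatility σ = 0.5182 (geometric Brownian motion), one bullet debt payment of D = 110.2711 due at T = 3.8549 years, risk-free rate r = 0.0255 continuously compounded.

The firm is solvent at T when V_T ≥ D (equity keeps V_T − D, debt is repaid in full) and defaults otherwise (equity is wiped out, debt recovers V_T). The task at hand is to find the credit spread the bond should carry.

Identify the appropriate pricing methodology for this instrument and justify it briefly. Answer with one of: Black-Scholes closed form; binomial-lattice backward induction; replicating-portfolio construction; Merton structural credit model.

framework: Merton structural credit model

Key observation: the data describe a firm's assets (V₀ = 139.4454, GBM) and a single zero-coupon debt of face 110.2711, so credit quantities follow from equity-as-call in the structural model.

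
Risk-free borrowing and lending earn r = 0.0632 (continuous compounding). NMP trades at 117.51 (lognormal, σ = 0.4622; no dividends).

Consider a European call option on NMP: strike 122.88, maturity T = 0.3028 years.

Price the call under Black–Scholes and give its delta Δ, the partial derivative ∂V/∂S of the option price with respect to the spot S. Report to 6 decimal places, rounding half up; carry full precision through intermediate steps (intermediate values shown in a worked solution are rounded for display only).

price = 10.584975
Δ = 0.510658

σ√T = 0.4622·√0.3028 = 0.254336
d₁ = (ln(S/K) + (r+σ²/2)T) / (σ√T) = (ln(117.51/122.88) + (0.0632+0.4622²/2)·0.3028) / 0.254336 = (-0.044685 + 0.051480) / 0.254336 = 0.026719
d₂ = d₁ − σ√T = 0.026719 − 0.254336 = -0.227617
e^{−rT} = 0.981045
N(d₁) = 0.510658,  N(d₂) = 0.409972
Call price V = S·N(d₁) − K·e^{−rT}·N(d₂) = 60.007417 − 49.422442 = 10.584975
Δ = N(d₁) = 0.510658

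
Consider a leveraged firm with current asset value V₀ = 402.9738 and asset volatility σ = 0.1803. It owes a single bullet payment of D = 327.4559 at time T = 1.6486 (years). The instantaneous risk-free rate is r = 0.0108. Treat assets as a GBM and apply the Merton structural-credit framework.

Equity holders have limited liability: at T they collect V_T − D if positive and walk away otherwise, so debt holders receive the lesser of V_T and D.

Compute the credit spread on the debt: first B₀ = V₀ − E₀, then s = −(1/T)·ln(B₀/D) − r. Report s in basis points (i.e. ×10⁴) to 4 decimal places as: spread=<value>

spread=138.7327

Work the structural quantities from V₀ = 402.9738 against face 327.4559:
d₁ = [ln(V₀/D) + (r + σ²/2)T] / (σ√T)
   = [ln(402.9738/327.4559) + (0.0108 + 0.5·0.1803²)·1.6486] / (0.1803·√1.6486)
   = [0.207518 + 0.044601] / 0.231501 = 1.089063
d₂ = d₁ − σ√T = 1.089063 − 0.231501 = 0.857562
N(d₁) = 0.861937,  N(d₂) = 0.804433,  e^(−rT) = 0.982353
E₀ = V₀·N(d₁) − D·e^(−rT)·N(d₂)
   = 402.9738·0.861937 − 327.4559·0.982353·0.804433 = 88.570347
B₀ = V₀ − E₀ = 402.9738 − 88.570347 = 314.403453
spread = −(1/T)·ln(B₀/D) − r = −(1/1.6486)·ln(314.403453/327.4559) − 0.0108 = 0.01387327
in basis points: 0.01387327 × 10⁴ = 138.7327 bp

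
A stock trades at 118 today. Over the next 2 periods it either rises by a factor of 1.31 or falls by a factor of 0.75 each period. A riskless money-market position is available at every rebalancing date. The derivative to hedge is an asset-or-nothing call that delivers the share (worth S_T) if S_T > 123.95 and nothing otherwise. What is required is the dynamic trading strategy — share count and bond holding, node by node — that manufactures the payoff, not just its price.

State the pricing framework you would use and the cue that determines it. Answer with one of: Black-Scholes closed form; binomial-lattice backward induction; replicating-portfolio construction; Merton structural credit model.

framework: replicating-portfolio construction

Key observation: the deliverable is the dynamic trading strategy on the 2-step tree (spot 118, moves 1.31 and 0.75), so the valuation must go through the node-by-node replicating-portfolio solve.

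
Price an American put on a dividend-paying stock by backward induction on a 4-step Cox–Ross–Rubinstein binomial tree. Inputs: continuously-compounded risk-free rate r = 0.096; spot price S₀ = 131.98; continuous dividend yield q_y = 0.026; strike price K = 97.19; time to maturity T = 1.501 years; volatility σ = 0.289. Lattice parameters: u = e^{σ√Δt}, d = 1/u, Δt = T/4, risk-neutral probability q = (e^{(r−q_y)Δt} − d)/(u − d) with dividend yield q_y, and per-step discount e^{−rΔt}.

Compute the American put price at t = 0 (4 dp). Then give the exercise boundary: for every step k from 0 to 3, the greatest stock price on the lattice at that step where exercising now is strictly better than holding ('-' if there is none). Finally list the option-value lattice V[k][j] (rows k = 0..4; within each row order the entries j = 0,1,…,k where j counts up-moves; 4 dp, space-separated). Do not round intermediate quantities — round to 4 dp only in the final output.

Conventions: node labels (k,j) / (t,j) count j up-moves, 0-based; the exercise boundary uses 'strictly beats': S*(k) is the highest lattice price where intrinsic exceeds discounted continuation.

params: Δt=0.37525 u=1.19367 d=0.83775 q=0.53064 e^(-rΔt)=0.96462
t_4 payoffs: 32.1819 4.5630 0.0000 0.0000 0.0000
t_3: node(3,0) S=77.5984 payoff=19.5916 vs cont=16.9062 → 19.5916 [stop]  node(3,1) S=110.5663 payoff=0.0000 vs cont=2.0659 → 2.0659 [wait]  node(3,2) S=157.5409 payoff=0.0000 vs cont=0.0000 → 0.0000 [wait]  node(3,3) S=224.4727 payoff=0.0000 vs cont=0.0000 → 0.0000 [wait]  ⇒ S*(3)=77.5984
t_2: node(2,0) S=92.6270 payoff=4.5630 vs cont=9.9277 → 9.9277 [wait]  node(2,1) S=131.9800 payoff=0.0000 vs cont=0.9354 → 0.9354 [wait]  node(2,2) S=188.0522 payoff=0.0000 vs cont=0.0000 → 0.0000 [wait]  ⇒ S*(2)=-
t_1: node(1,0) S=110.5663 payoff=0.0000 vs cont=4.9736 → 4.9736 [wait]  node(1,1) S=157.5409 payoff=0.0000 vs cont=0.4235 → 0.4235 [wait]  ⇒ S*(1)=-
t_0: node(0,0) S=131.9800 payoff=0.0000 vs cont=2.4686 → 2.4686 [wait]  ⇒ S*(0)=-

price = 2.4686
boundary = - - - 77.5984
tree:
2.4686
4.9736 0.4235
9.9277 0.9354 0.0000
19.5916 2.0659 0.0000 0.0000
32.1819 4.5630 0.0000 0.0000 0.0000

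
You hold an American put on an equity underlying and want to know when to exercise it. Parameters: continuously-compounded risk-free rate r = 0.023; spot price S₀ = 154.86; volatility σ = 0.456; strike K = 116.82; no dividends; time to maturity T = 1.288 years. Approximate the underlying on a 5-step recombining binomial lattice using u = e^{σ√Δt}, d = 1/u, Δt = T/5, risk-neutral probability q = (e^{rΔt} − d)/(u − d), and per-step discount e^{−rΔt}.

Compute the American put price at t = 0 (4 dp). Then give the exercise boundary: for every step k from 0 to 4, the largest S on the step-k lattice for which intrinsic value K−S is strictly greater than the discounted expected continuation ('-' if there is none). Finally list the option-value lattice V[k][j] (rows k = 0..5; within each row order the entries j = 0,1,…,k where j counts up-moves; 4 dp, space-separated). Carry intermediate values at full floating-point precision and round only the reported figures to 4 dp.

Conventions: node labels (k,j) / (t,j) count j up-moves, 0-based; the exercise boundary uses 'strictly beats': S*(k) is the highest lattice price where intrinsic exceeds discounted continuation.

Δt=0.25760, u=1.26041, d=0.79339, q=0.45512, disc=e^(-rΔt)=0.99409
k=5 terminal: V=max(K-S,0) → 68.1373 39.4807 0.0000 0.0000 0.0000 0.0000
k=4: j=0 S=61.3603 intr=55.4597 cont=54.7696 V=55.4597[EX]; j=1 S=97.4795 intr=19.3405 cont=21.3851 V=21.3851[hold]; j=2 S=154.8600 intr=0.0000 cont=0.0000 V=0.0000[hold]; j=3 S=246.0170 intr=0.0000 cont=0.0000 V=0.0000[hold]; j=4 S=390.8329 intr=0.0000 cont=0.0000 V=0.0000[hold]  S*(4)=61.3603
k=3: j=0 S=77.3393 intr=39.4807 cont=39.7156 V=39.7156[hold]; j=1 S=122.8645 intr=0.0000 cont=11.5835 V=11.5835[hold]; j=2 S=195.1876 intr=0.0000 cont=0.0000 V=0.0000[hold]; j=3 S=310.0831 intr=0.0000 cont=0.0000 V=0.0000[hold]  S*(3)=-
k=2: j=0 S=97.4795 intr=19.3405 cont=26.7531 V=26.7531[hold]; j=1 S=154.8600 intr=0.0000 cont=6.2743 V=6.2743[hold]; j=2 S=246.0170 intr=0.0000 cont=0.0000 V=0.0000[hold]  S*(2)=-
k=1: j=0 S=122.8645 intr=0.0000 cont=17.3298 V=17.3298[hold]; j=1 S=195.1876 intr=0.0000 cont=3.3985 V=3.3985[hold]  S*(1)=-
k=0: j=0 S=154.8600 intr=0.0000 cont=10.9245 V=10.9245[hold]  S*(0)=-

price = 10.9245
boundary = - - - - 61.3603
tree:
10.9245
17.3298 3.3985
26.7531 6.2743 0.0000
39.7156 11.5835 0.0000 0.0000
55.4597 21.3851 0.0000 0.0000 0.0000
68.1373 39.4807 0.0000 0.0000 0.0000 0.0000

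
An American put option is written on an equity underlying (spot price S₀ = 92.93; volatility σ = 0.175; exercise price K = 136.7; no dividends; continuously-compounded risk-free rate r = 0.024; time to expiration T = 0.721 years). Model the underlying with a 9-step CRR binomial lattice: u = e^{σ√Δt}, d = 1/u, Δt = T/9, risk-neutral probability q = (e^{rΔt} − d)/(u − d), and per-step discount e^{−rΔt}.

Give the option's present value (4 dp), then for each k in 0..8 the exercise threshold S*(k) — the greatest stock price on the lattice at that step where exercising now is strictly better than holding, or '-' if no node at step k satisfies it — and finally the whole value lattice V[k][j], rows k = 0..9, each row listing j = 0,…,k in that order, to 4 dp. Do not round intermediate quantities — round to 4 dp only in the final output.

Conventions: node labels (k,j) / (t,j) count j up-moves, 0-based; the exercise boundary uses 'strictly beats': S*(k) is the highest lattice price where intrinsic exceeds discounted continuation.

price = 43.7700
boundary = 92.9300 97.6489 102.6074 107.8177 113.2926 107.8177 113.2926 119.0455 125.0905
tree:
43.7700
48.2609 39.0511
52.5347 43.7700 34.0926
56.6020 48.2609 39.0511 28.8823
60.4727 52.5347 43.7700 34.0926 23.4074
64.1564 56.6020 48.2609 39.0511 28.8823 17.7107
67.6621 60.4727 52.5347 43.7700 34.0926 23.4074 12.2394
70.9984 64.1564 56.6020 48.2609 39.0511 28.8823 17.6545 7.0211
74.1734 67.6621 60.4727 52.5347 43.7700 34.0926 23.4074 11.6095 2.5868
77.1950 70.9984 64.1564 56.6020 48.2609 39.0511 28.8823 17.6545 5.2575 0.0000

params: Δt=0.08011 u=1.05078 d=0.95167 q=0.50704 e^(-rΔt)=0.99808
t_9 payoffs: 77.1950 70.9984 64.1564 56.6020 48.2609 39.0511 28.8823 17.6545 5.2575 0.0000
t_8: node(8,0) S=62.5266 payoff=74.1734 vs cont=73.9108 → 74.1734 [stop]  node(8,1) S=69.0379 payoff=67.6621 vs cont=67.3995 → 67.6621 [stop]  node(8,2) S=76.2273 payoff=60.4727 vs cont=60.2102 → 60.4727 [stop]  node(8,3) S=84.1653 payoff=52.5347 vs cont=52.2721 → 52.5347 [stop]  node(8,4) S=92.9300 payoff=43.7700 vs cont=43.5074 → 43.7700 [stop]  node(8,5) S=102.6074 payoff=34.0926 vs cont=33.8300 → 34.0926 [stop]  node(8,6) S=113.2926 payoff=23.4074 vs cont=23.1448 → 23.4074 [stop]  node(8,7) S=125.0905 payoff=11.6095 vs cont=11.3469 → 11.6095 [stop]  node(8,8) S=138.1170 payoff=0.0000 vs cont=2.5868 → 2.5868 [wait]  ⇒ S*(8)=125.0905
t_7: node(7,0) S=65.7016 payoff=70.9984 vs cont=70.7358 → 70.9984 [stop]  node(7,1) S=72.5436 payoff=64.1564 vs cont=63.8939 → 64.1564 [stop]  node(7,2) S=80.0980 payoff=56.6020 vs cont=56.3394 → 56.6020 [stop]  node(7,3) S=88.4391 payoff=48.2609 vs cont=47.9983 → 48.2609 [stop]  node(7,4) S=97.6489 payoff=39.0511 vs cont=38.7885 → 39.0511 [stop]  node(7,5) S=107.8177 payoff=28.8823 vs cont=28.6197 → 28.8823 [stop]  node(7,6) S=119.0455 payoff=17.6545 vs cont=17.3919 → 17.6545 [stop]  node(7,7) S=131.4425 payoff=5.2575 vs cont=7.0211 → 7.0211 [wait]  ⇒ S*(7)=119.0455
t_6: node(6,0) S=69.0379 payoff=67.6621 vs cont=67.3995 → 67.6621 [stop]  node(6,1) S=76.2273 payoff=60.4727 vs cont=60.2102 → 60.4727 [stop]  node(6,2) S=84.1653 payoff=52.5347 vs cont=52.2721 → 52.5347 [stop]  node(6,3) S=92.9300 payoff=43.7700 vs cont=43.5074 → 43.7700 [stop]  node(6,4) S=102.6074 payoff=34.0926 vs cont=33.8300 → 34.0926 [stop]  node(6,5) S=113.2926 payoff=23.4074 vs cont=23.1448 → 23.4074 [stop]  node(6,6) S=125.0905 payoff=11.6095 vs cont=12.2394 → 12.2394 [wait]  ⇒ S*(6)=113.2926
t_5: node(5,0) S=72.5436 payoff=64.1564 vs cont=63.8939 → 64.1564 [stop]  node(5,1) S=80.0980 payoff=56.6020 vs cont=56.3394 → 56.6020 [stop]  node(5,2) S=88.4391 payoff=48.2609 vs cont=47.9983 → 48.2609 [stop]  node(5,3) S=97.6489 payoff=39.0511 vs cont=38.7885 → 39.0511 [stop]  node(5,4) S=107.8177 payoff=28.8823 vs cont=28.6197 → 28.8823 [stop]  node(5,5) S=119.0455 payoff=17.6545 vs cont=17.7107 → 17.7107 [wait]  ⇒ S*(5)=107.8177
t_4: node(4,0) S=76.2273 payoff=60.4727 vs cont=60.2102 → 60.4727 [stop]  node(4,1) S=84.1653 payoff=52.5347 vs cont=52.2721 → 52.5347 [stop]  node(4,2) S=92.9300 payoff=43.7700 vs cont=43.5074 → 43.7700 [stop]  node(4,3) S=102.6074 payoff=34.0926 vs cont=33.8300 → 34.0926 [stop]  node(4,4) S=113.2926 payoff=23.4074 vs cont=23.1733 → 23.4074 [stop]  ⇒ S*(4)=113.2926
t_3: node(3,0) S=80.0980 payoff=56.6020 vs cont=56.3394 → 56.6020 [stop]  node(3,1) S=88.4391 payoff=48.2609 vs cont=47.9983 → 48.2609 [stop]  node(3,2) S=97.6489 payoff=39.0511 vs cont=38.7885 → 39.0511 [stop]  node(3,3) S=107.8177 payoff=28.8823 vs cont=28.6197 → 28.8823 [stop]  ⇒ S*(3)=107.8177
t_2: node(2,0) S=84.1653 payoff=52.5347 vs cont=52.2721 → 52.5347 [stop]  node(2,1) S=92.9300 payoff=43.7700 vs cont=43.5074 → 43.7700 [stop]  node(2,2) S=102.6074 payoff=34.0926 vs cont=33.8300 → 34.0926 [stop]  ⇒ S*(2)=102.6074
t_1: node(1,0) S=88.4391 payoff=48.2609 vs cont=47.9983 → 48.2609 [stop]  node(1,1) S=97.6489 payoff=39.0511 vs cont=38.7885 → 39.0511 [stop]  ⇒ S*(1)=97.6489
t_0: node(0,0) S=92.9300 payoff=43.7700 vs cont=43.5074 → 43.7700 [stop]  ⇒ S*(0)=92.9300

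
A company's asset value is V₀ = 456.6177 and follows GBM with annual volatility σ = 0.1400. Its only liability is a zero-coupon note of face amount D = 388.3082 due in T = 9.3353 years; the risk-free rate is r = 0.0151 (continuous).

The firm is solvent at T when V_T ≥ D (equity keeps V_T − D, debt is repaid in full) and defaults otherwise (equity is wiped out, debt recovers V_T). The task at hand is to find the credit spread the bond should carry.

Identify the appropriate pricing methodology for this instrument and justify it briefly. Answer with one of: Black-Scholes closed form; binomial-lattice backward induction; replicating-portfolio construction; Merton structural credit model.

Key observation: the data describe a firm's assets (V₀ = 456.6177, GBM) and a single zero-coupon debt of face 388.3082, so credit quantities follow from equity-as-call in the structural model.

framework: Merton structural credit model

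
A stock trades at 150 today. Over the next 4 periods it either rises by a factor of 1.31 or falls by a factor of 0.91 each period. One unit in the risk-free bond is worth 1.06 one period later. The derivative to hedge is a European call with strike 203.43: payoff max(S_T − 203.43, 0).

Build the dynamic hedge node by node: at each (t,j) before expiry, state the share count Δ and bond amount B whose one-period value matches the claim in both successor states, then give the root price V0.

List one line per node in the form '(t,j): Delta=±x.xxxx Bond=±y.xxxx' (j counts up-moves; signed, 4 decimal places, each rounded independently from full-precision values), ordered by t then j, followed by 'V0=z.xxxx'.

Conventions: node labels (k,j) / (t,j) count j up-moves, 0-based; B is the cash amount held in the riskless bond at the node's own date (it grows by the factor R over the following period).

No-arbitrage ⇒ martingale measure with p* = (R−d)/(u−d) = 0.3750.
Expiry values: V(4,0)=0.0000, V(4,1)=0.0000, V(4,2)=9.7354, V(4,3)=103.4344, V(4,4)=238.3199
  t=3,j=0: stock 113.0357 → up 148.0767 (V=0.0000), down 102.8624 (V=0.0000). Price 0.0000; hedge Δ=0.0000, bond B=0.0000.
  t=3,j=1: stock 162.7217 → up 213.1654 (V=9.7354), down 148.0767 (V=0.0000). Price 3.4441; hedge Δ=0.1496, bond B=-20.8943.
  t=3,j=2: stock 234.2477 → up 306.8644 (V=103.4344), down 213.1654 (V=9.7354). Price 42.3326; hedge Δ=1.0000, bond B=-191.9151.
  t=3,j=3: stock 337.2137 → up 441.7499 (V=238.3199), down 306.8644 (V=103.4344). Price 145.2986; hedge Δ=1.0000, bond B=-191.9151.
  t=2,j=0: stock 124.2150 → up 162.7217 (V=3.4441), down 113.0357 (V=0.0000). Price 1.2184; hedge Δ=0.0693, bond B=-7.3918.
  t=2,j=1: stock 178.8150 → up 234.2476 (V=42.3326), down 162.7217 (V=3.4441). Price 17.0069; hedge Δ=0.5437, bond B=-80.2142.
  t=2,j=2: stock 257.4150 → up 337.2137 (V=145.2986), down 234.2477 (V=42.3326). Price 76.3630; hedge Δ=1.0000, bond B=-181.0520.
  t=1,j=0: stock 136.5000 → up 178.8150 (V=17.0069), down 124.2150 (V=1.2184). Price 6.7350; hedge Δ=0.2892, bond B=-32.7361.
  t=1,j=1: stock 196.5000 → up 257.4150 (V=76.3630), down 178.8150 (V=17.0069). Price 37.0429; hedge Δ=0.7552, bond B=-111.3475.
  t=0,j=0: stock 150.0000 → up 196.5000 (V=37.0429), down 136.5000 (V=6.7350). Price 17.0759; hedge Δ=0.5051, bond B=-58.6938.
Check: Δ(0,0)·S0 + B(0,0) = 17.0759 = V0.

(0,0): Delta=0.5051 Bond=-58.6938
(1,0): Delta=0.2892 Bond=-32.7361
(1,1): Delta=0.7552 Bond=-111.3475
(2,0): Delta=0.0693 Bond=-7.3918
(2,1): Delta=0.5437 Bond=-80.2142
(2,2): Delta=1.0000 Bond=-181.0520
(3,0): Delta=0.0000 Bond=0.0000
(3,1): Delta=0.1496 Bond=-20.8943
(3,2): Delta=1.0000 Bond=-191.9151
(3,3): Delta=1.0000 Bond=-191.9151
V0=17.0759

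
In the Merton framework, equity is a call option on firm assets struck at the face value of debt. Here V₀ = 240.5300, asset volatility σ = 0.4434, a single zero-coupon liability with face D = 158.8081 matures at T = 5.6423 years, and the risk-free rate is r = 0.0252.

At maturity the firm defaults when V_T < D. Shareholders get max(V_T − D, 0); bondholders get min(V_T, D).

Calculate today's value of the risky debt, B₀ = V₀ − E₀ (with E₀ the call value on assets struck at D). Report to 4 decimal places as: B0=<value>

B0=104.0253

Work the structural quantities from V₀ = 240.5300 against face 158.8081:
d₁ = [ln(V₀/D) + (r + σ²/2)T] / (σ√T)
   = [ln(240.5300/158.8081) + (0.0252 + 0.5·0.4434²)·5.6423] / (0.4434·√5.6423)
   = [0.415148 + 0.696834] / 1.053231 = 1.055782
d₂ = d₁ − σ√T = 1.055782 − 1.053231 = 0.002550
N(d₁) = 0.854466,  N(d₂) = 0.501017,  e^(−rT) = 0.867460
E₀ = V₀·N(d₁) − D·e^(−rT)·N(d₂)
   = 240.5300·0.854466 − 158.8081·0.867460·0.501017 = 136.504718
B₀ = V₀ − E₀ = 240.5300 − 136.504718 = 104.025282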